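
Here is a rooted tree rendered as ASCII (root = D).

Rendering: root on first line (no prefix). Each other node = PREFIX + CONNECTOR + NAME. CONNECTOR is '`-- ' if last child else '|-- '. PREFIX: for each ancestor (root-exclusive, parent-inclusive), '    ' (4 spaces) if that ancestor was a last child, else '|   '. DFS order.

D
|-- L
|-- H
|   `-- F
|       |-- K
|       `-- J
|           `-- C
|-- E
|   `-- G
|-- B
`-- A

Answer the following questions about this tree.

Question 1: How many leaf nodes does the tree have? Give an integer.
Answer: 6

Derivation:
Leaves (nodes with no children): A, B, C, G, K, L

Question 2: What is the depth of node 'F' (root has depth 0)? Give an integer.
Path from root to F: D -> H -> F
Depth = number of edges = 2

Answer: 2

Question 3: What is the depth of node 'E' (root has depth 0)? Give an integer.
Answer: 1

Derivation:
Path from root to E: D -> E
Depth = number of edges = 1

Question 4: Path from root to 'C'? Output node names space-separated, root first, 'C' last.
Walk down from root: D -> H -> F -> J -> C

Answer: D H F J C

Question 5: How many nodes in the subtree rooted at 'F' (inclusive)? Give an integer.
Subtree rooted at F contains: C, F, J, K
Count = 4

Answer: 4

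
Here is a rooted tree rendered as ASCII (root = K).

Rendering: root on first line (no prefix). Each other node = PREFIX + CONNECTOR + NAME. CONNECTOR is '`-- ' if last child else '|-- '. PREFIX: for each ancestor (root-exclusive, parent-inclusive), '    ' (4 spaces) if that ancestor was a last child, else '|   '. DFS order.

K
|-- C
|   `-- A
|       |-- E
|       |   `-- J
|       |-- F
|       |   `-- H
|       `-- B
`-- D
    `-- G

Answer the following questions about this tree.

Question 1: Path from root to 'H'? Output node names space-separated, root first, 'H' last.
Answer: K C A F H

Derivation:
Walk down from root: K -> C -> A -> F -> H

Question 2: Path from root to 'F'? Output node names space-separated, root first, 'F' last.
Answer: K C A F

Derivation:
Walk down from root: K -> C -> A -> F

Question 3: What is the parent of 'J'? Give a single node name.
Scan adjacency: J appears as child of E

Answer: E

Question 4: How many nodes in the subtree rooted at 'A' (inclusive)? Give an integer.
Subtree rooted at A contains: A, B, E, F, H, J
Count = 6

Answer: 6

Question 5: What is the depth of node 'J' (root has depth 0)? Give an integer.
Answer: 4

Derivation:
Path from root to J: K -> C -> A -> E -> J
Depth = number of edges = 4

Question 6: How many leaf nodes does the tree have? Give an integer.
Leaves (nodes with no children): B, G, H, J

Answer: 4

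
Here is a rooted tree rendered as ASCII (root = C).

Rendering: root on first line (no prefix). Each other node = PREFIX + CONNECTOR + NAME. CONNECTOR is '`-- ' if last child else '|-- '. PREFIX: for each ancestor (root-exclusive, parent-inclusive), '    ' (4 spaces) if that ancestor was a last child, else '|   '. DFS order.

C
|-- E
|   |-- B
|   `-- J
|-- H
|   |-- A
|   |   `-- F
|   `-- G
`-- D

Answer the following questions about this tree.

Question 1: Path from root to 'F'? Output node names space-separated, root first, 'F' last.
Answer: C H A F

Derivation:
Walk down from root: C -> H -> A -> F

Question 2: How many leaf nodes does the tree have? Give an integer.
Answer: 5

Derivation:
Leaves (nodes with no children): B, D, F, G, J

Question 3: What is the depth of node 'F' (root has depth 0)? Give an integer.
Answer: 3

Derivation:
Path from root to F: C -> H -> A -> F
Depth = number of edges = 3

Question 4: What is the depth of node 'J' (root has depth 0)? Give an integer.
Path from root to J: C -> E -> J
Depth = number of edges = 2

Answer: 2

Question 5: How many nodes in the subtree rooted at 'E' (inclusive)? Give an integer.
Subtree rooted at E contains: B, E, J
Count = 3

Answer: 3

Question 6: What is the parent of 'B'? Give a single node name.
Scan adjacency: B appears as child of E

Answer: E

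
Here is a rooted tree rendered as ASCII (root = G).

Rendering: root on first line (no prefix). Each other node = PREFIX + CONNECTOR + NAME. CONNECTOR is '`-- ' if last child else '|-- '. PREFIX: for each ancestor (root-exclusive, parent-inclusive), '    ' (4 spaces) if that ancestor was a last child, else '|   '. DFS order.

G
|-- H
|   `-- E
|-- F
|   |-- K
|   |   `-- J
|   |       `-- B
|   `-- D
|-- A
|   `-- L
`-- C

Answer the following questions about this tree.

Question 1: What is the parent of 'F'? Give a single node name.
Answer: G

Derivation:
Scan adjacency: F appears as child of G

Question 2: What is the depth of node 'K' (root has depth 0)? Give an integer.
Answer: 2

Derivation:
Path from root to K: G -> F -> K
Depth = number of edges = 2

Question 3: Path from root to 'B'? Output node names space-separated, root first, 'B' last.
Answer: G F K J B

Derivation:
Walk down from root: G -> F -> K -> J -> B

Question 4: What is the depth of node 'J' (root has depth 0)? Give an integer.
Path from root to J: G -> F -> K -> J
Depth = number of edges = 3

Answer: 3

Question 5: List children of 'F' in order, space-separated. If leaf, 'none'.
Node F's children (from adjacency): K, D

Answer: K D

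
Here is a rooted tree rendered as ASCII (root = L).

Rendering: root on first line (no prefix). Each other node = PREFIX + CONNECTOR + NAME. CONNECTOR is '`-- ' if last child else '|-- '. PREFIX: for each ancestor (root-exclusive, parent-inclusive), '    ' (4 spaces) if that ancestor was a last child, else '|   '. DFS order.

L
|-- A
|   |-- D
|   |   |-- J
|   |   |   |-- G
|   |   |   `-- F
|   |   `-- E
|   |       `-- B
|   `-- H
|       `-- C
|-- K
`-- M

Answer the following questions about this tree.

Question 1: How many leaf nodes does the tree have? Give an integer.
Answer: 6

Derivation:
Leaves (nodes with no children): B, C, F, G, K, M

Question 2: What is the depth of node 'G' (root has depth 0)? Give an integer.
Path from root to G: L -> A -> D -> J -> G
Depth = number of edges = 4

Answer: 4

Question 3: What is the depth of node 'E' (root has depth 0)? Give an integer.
Answer: 3

Derivation:
Path from root to E: L -> A -> D -> E
Depth = number of edges = 3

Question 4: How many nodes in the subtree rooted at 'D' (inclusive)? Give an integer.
Answer: 6

Derivation:
Subtree rooted at D contains: B, D, E, F, G, J
Count = 6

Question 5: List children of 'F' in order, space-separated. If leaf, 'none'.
Answer: none

Derivation:
Node F's children (from adjacency): (leaf)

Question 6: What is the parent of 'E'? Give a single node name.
Answer: D

Derivation:
Scan adjacency: E appears as child of D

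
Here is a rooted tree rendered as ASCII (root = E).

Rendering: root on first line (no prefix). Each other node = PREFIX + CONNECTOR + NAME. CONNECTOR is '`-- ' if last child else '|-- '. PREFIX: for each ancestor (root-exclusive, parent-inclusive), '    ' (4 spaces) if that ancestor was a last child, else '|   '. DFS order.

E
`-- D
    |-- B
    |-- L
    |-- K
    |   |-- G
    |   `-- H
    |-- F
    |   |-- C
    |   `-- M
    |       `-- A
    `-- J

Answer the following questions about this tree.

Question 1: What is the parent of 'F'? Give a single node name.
Answer: D

Derivation:
Scan adjacency: F appears as child of D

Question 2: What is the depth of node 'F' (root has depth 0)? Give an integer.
Path from root to F: E -> D -> F
Depth = number of edges = 2

Answer: 2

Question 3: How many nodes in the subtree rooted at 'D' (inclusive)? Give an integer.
Answer: 11

Derivation:
Subtree rooted at D contains: A, B, C, D, F, G, H, J, K, L, M
Count = 11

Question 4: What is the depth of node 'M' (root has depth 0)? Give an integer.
Answer: 3

Derivation:
Path from root to M: E -> D -> F -> M
Depth = number of edges = 3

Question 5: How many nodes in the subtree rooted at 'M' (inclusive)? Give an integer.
Answer: 2

Derivation:
Subtree rooted at M contains: A, M
Count = 2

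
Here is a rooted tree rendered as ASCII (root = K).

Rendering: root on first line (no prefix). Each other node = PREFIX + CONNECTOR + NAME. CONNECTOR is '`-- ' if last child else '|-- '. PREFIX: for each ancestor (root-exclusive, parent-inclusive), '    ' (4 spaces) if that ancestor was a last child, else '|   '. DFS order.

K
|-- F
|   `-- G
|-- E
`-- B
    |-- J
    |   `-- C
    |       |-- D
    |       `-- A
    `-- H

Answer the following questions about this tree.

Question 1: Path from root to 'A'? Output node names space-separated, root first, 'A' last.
Answer: K B J C A

Derivation:
Walk down from root: K -> B -> J -> C -> A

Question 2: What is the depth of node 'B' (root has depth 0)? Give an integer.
Path from root to B: K -> B
Depth = number of edges = 1

Answer: 1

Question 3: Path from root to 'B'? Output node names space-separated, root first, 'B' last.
Answer: K B

Derivation:
Walk down from root: K -> B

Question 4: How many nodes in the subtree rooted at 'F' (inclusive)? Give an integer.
Answer: 2

Derivation:
Subtree rooted at F contains: F, G
Count = 2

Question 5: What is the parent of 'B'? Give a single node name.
Scan adjacency: B appears as child of K

Answer: K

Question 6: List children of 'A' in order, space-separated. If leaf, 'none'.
Answer: none

Derivation:
Node A's children (from adjacency): (leaf)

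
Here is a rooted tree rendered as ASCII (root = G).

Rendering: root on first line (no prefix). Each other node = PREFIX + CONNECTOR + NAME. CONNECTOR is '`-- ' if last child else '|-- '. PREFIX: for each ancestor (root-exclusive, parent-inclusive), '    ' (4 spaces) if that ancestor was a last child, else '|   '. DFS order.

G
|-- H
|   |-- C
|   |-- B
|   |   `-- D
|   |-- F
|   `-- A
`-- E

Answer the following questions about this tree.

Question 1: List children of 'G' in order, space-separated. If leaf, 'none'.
Answer: H E

Derivation:
Node G's children (from adjacency): H, E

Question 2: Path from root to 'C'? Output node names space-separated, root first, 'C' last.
Answer: G H C

Derivation:
Walk down from root: G -> H -> C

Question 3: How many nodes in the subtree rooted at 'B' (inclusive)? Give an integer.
Subtree rooted at B contains: B, D
Count = 2

Answer: 2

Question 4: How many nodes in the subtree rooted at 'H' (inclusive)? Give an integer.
Answer: 6

Derivation:
Subtree rooted at H contains: A, B, C, D, F, H
Count = 6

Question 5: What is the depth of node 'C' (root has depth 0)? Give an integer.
Answer: 2

Derivation:
Path from root to C: G -> H -> C
Depth = number of edges = 2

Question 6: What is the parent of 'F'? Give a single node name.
Scan adjacency: F appears as child of H

Answer: H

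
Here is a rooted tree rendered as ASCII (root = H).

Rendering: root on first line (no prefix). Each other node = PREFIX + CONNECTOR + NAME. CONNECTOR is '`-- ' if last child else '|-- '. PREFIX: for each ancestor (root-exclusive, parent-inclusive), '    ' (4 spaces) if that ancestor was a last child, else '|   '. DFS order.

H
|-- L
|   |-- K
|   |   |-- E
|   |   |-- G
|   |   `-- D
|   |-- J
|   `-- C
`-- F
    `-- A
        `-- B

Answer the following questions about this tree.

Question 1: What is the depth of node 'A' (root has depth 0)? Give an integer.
Path from root to A: H -> F -> A
Depth = number of edges = 2

Answer: 2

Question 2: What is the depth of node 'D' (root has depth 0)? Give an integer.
Path from root to D: H -> L -> K -> D
Depth = number of edges = 3

Answer: 3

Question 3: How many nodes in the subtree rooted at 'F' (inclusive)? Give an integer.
Answer: 3

Derivation:
Subtree rooted at F contains: A, B, F
Count = 3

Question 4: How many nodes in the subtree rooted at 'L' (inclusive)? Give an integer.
Answer: 7

Derivation:
Subtree rooted at L contains: C, D, E, G, J, K, L
Count = 7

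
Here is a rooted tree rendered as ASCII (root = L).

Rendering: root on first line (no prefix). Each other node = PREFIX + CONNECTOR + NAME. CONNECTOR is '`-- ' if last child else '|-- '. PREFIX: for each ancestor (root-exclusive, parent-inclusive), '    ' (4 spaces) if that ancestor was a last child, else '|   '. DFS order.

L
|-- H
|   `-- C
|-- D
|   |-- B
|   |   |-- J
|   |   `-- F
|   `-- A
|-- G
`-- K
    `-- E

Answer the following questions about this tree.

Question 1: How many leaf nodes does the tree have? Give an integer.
Answer: 6

Derivation:
Leaves (nodes with no children): A, C, E, F, G, J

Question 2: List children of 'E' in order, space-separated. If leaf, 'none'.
Answer: none

Derivation:
Node E's children (from adjacency): (leaf)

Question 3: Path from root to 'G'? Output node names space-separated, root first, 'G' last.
Answer: L G

Derivation:
Walk down from root: L -> G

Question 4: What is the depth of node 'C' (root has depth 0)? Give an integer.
Answer: 2

Derivation:
Path from root to C: L -> H -> C
Depth = number of edges = 2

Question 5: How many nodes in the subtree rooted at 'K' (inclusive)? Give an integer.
Subtree rooted at K contains: E, K
Count = 2

Answer: 2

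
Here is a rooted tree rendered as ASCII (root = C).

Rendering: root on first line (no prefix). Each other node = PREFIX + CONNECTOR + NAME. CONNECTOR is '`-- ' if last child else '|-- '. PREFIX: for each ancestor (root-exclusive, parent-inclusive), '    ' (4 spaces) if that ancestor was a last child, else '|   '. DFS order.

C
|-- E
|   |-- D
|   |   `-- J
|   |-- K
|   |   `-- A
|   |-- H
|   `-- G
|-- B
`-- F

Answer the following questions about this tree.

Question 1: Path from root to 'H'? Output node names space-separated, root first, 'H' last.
Walk down from root: C -> E -> H

Answer: C E H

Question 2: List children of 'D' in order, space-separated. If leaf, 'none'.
Answer: J

Derivation:
Node D's children (from adjacency): J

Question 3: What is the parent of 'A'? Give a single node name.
Scan adjacency: A appears as child of K

Answer: K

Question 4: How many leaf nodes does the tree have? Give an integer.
Answer: 6

Derivation:
Leaves (nodes with no children): A, B, F, G, H, J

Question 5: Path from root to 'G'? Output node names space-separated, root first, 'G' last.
Walk down from root: C -> E -> G

Answer: C E G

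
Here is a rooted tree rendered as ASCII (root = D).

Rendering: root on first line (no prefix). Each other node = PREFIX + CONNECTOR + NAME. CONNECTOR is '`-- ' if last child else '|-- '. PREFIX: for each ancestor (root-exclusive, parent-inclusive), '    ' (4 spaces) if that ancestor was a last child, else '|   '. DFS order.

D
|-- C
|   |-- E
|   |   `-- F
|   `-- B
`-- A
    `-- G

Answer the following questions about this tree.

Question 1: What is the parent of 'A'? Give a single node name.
Scan adjacency: A appears as child of D

Answer: D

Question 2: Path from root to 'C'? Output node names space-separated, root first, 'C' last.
Answer: D C

Derivation:
Walk down from root: D -> C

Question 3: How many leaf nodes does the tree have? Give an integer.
Answer: 3

Derivation:
Leaves (nodes with no children): B, F, G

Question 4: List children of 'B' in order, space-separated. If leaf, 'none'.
Answer: none

Derivation:
Node B's children (from adjacency): (leaf)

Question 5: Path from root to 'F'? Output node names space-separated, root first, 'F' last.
Answer: D C E F

Derivation:
Walk down from root: D -> C -> E -> F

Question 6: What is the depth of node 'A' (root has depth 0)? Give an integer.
Path from root to A: D -> A
Depth = number of edges = 1

Answer: 1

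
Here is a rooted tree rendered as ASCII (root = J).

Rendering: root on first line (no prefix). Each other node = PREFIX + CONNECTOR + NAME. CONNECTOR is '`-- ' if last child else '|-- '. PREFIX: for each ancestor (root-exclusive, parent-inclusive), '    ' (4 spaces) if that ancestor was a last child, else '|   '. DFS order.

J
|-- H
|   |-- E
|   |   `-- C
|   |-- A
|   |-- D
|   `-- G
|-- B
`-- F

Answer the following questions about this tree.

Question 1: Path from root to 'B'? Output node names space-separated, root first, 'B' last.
Walk down from root: J -> B

Answer: J B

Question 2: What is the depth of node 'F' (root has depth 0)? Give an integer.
Path from root to F: J -> F
Depth = number of edges = 1

Answer: 1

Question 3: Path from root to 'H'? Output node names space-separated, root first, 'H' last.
Walk down from root: J -> H

Answer: J H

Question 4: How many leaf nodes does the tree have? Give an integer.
Leaves (nodes with no children): A, B, C, D, F, G

Answer: 6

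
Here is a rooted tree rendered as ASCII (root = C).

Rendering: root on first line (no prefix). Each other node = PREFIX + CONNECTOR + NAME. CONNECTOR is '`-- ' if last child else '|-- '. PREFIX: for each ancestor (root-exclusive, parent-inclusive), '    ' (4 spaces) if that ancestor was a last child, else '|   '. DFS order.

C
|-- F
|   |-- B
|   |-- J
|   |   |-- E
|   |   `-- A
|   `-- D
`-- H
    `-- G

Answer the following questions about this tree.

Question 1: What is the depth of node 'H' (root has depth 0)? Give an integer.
Path from root to H: C -> H
Depth = number of edges = 1

Answer: 1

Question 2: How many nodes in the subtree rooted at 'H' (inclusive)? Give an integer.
Subtree rooted at H contains: G, H
Count = 2

Answer: 2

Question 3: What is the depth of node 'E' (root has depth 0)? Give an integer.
Answer: 3

Derivation:
Path from root to E: C -> F -> J -> E
Depth = number of edges = 3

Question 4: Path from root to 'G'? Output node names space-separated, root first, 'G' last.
Walk down from root: C -> H -> G

Answer: C H G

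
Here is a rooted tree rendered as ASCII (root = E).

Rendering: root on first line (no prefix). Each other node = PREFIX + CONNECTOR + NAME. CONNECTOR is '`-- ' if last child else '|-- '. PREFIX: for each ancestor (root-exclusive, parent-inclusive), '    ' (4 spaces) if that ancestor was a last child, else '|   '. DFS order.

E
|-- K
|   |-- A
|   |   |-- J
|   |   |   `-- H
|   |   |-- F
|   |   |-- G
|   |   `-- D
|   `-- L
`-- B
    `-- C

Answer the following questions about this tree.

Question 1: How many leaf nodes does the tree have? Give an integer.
Answer: 6

Derivation:
Leaves (nodes with no children): C, D, F, G, H, L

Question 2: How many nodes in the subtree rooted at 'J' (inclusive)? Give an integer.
Subtree rooted at J contains: H, J
Count = 2

Answer: 2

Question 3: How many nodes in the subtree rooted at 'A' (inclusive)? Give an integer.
Subtree rooted at A contains: A, D, F, G, H, J
Count = 6

Answer: 6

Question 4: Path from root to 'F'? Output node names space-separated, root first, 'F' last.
Answer: E K A F

Derivation:
Walk down from root: E -> K -> A -> F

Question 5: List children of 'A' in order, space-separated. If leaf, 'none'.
Node A's children (from adjacency): J, F, G, D

Answer: J F G D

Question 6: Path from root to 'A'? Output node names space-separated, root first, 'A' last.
Answer: E K A

Derivation:
Walk down from root: E -> K -> A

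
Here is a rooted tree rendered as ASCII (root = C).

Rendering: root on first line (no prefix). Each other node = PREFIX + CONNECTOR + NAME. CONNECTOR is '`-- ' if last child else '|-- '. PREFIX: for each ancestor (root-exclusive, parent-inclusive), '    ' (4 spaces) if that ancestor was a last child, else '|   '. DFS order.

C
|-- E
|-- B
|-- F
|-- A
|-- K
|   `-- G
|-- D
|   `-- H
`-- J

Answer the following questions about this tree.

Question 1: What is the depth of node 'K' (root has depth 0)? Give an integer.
Path from root to K: C -> K
Depth = number of edges = 1

Answer: 1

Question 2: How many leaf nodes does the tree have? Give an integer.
Leaves (nodes with no children): A, B, E, F, G, H, J

Answer: 7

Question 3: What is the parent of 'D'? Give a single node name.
Scan adjacency: D appears as child of C

Answer: C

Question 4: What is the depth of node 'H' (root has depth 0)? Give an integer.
Path from root to H: C -> D -> H
Depth = number of edges = 2

Answer: 2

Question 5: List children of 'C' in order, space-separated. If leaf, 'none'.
Answer: E B F A K D J

Derivation:
Node C's children (from adjacency): E, B, F, A, K, D, J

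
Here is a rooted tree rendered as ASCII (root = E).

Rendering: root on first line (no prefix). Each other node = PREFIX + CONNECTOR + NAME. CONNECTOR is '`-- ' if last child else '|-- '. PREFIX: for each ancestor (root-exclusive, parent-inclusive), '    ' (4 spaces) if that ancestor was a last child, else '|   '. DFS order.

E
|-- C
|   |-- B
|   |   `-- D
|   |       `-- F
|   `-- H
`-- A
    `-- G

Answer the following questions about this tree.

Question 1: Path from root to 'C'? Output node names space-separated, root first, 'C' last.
Answer: E C

Derivation:
Walk down from root: E -> C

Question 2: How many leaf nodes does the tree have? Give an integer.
Answer: 3

Derivation:
Leaves (nodes with no children): F, G, H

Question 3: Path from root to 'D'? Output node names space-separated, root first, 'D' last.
Answer: E C B D

Derivation:
Walk down from root: E -> C -> B -> D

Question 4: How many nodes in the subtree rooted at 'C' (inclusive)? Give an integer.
Subtree rooted at C contains: B, C, D, F, H
Count = 5

Answer: 5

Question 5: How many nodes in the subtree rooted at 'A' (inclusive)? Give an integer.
Answer: 2

Derivation:
Subtree rooted at A contains: A, G
Count = 2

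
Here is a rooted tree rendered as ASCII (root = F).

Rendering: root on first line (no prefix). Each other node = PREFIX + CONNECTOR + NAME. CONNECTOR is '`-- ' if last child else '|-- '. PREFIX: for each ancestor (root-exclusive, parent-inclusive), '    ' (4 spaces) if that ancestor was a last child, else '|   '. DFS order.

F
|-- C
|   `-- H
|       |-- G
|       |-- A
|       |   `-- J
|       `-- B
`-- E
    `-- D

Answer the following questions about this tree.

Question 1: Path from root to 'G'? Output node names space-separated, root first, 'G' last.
Answer: F C H G

Derivation:
Walk down from root: F -> C -> H -> G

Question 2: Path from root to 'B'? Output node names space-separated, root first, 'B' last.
Walk down from root: F -> C -> H -> B

Answer: F C H B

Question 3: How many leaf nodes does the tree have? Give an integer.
Leaves (nodes with no children): B, D, G, J

Answer: 4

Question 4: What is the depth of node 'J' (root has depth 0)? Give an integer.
Path from root to J: F -> C -> H -> A -> J
Depth = number of edges = 4

Answer: 4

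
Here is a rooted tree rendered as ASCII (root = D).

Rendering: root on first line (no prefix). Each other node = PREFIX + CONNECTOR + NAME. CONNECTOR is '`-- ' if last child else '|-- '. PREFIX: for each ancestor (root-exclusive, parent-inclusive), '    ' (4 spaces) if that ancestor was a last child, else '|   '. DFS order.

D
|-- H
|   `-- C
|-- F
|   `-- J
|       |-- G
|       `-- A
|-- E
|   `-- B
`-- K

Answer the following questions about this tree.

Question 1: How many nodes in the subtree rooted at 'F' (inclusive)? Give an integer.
Subtree rooted at F contains: A, F, G, J
Count = 4

Answer: 4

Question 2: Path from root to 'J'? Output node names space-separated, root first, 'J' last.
Walk down from root: D -> F -> J

Answer: D F J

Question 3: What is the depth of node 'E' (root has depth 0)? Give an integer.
Path from root to E: D -> E
Depth = number of edges = 1

Answer: 1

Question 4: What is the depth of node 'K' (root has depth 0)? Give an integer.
Answer: 1

Derivation:
Path from root to K: D -> K
Depth = number of edges = 1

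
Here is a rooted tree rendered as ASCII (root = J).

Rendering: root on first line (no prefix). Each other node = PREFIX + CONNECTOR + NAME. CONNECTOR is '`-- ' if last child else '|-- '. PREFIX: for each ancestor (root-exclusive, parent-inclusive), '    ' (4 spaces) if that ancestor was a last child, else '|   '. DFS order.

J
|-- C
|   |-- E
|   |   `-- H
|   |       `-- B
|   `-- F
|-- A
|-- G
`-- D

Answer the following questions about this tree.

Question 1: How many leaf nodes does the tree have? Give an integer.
Leaves (nodes with no children): A, B, D, F, G

Answer: 5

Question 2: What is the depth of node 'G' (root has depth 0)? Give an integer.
Path from root to G: J -> G
Depth = number of edges = 1

Answer: 1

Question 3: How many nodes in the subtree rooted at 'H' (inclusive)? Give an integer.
Answer: 2

Derivation:
Subtree rooted at H contains: B, H
Count = 2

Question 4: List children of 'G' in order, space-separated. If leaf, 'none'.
Answer: none

Derivation:
Node G's children (from adjacency): (leaf)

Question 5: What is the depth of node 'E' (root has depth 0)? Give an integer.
Answer: 2

Derivation:
Path from root to E: J -> C -> E
Depth = number of edges = 2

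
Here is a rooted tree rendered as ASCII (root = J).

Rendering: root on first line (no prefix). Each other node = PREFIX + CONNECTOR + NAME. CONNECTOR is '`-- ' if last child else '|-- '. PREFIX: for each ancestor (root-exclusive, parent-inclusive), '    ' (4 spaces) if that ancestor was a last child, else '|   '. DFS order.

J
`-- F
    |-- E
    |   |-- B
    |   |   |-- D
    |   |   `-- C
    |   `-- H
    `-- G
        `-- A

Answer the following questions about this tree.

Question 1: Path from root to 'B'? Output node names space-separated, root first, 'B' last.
Walk down from root: J -> F -> E -> B

Answer: J F E B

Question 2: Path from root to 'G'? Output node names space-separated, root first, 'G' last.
Walk down from root: J -> F -> G

Answer: J F G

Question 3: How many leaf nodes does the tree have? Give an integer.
Answer: 4

Derivation:
Leaves (nodes with no children): A, C, D, H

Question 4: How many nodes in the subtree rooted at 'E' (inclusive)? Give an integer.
Subtree rooted at E contains: B, C, D, E, H
Count = 5

Answer: 5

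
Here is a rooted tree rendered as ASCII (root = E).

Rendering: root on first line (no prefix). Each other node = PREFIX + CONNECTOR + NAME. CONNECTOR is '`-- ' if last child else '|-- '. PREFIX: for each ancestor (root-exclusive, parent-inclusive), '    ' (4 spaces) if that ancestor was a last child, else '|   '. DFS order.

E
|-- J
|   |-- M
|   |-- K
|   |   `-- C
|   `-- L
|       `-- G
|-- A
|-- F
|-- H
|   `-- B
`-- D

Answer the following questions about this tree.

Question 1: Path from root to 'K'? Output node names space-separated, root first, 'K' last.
Walk down from root: E -> J -> K

Answer: E J K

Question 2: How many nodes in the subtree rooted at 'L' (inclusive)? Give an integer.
Subtree rooted at L contains: G, L
Count = 2

Answer: 2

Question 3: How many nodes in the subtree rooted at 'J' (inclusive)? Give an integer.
Answer: 6

Derivation:
Subtree rooted at J contains: C, G, J, K, L, M
Count = 6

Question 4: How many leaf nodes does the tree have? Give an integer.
Leaves (nodes with no children): A, B, C, D, F, G, M

Answer: 7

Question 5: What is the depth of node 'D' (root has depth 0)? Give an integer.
Path from root to D: E -> D
Depth = number of edges = 1

Answer: 1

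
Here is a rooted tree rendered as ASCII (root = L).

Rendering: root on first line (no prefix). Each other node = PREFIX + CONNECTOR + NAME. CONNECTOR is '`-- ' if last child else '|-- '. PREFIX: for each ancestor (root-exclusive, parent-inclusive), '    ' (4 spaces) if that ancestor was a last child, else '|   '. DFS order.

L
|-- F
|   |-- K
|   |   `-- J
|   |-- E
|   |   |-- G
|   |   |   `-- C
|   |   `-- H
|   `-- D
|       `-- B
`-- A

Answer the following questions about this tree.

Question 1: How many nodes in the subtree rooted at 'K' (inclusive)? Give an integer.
Answer: 2

Derivation:
Subtree rooted at K contains: J, K
Count = 2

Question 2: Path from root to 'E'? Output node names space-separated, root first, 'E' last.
Walk down from root: L -> F -> E

Answer: L F E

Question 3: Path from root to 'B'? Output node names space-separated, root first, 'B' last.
Answer: L F D B

Derivation:
Walk down from root: L -> F -> D -> B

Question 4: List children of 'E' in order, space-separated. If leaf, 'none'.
Node E's children (from adjacency): G, H

Answer: G H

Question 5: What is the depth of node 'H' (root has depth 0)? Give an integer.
Path from root to H: L -> F -> E -> H
Depth = number of edges = 3

Answer: 3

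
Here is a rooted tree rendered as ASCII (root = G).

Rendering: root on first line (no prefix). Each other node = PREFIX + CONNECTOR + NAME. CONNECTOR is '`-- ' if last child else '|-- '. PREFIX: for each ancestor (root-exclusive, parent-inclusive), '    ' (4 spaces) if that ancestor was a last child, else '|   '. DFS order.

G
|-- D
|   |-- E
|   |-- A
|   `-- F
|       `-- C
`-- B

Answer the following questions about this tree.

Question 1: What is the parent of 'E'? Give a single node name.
Scan adjacency: E appears as child of D

Answer: D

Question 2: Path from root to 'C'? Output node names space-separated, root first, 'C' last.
Answer: G D F C

Derivation:
Walk down from root: G -> D -> F -> C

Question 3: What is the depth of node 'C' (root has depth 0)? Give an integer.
Path from root to C: G -> D -> F -> C
Depth = number of edges = 3

Answer: 3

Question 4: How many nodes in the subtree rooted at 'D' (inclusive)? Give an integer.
Answer: 5

Derivation:
Subtree rooted at D contains: A, C, D, E, F
Count = 5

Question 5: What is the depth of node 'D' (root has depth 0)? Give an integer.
Path from root to D: G -> D
Depth = number of edges = 1

Answer: 1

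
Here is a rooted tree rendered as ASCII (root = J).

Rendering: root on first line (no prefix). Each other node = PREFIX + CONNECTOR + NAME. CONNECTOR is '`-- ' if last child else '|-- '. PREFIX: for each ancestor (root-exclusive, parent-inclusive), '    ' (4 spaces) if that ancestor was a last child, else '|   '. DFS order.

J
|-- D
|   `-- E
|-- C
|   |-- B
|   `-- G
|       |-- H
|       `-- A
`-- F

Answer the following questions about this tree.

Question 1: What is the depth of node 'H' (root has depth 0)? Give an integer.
Path from root to H: J -> C -> G -> H
Depth = number of edges = 3

Answer: 3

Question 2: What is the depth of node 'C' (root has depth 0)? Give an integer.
Path from root to C: J -> C
Depth = number of edges = 1

Answer: 1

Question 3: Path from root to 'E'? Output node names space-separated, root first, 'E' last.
Answer: J D E

Derivation:
Walk down from root: J -> D -> E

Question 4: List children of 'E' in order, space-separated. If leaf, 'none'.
Node E's children (from adjacency): (leaf)

Answer: none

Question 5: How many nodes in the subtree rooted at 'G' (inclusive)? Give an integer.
Answer: 3

Derivation:
Subtree rooted at G contains: A, G, H
Count = 3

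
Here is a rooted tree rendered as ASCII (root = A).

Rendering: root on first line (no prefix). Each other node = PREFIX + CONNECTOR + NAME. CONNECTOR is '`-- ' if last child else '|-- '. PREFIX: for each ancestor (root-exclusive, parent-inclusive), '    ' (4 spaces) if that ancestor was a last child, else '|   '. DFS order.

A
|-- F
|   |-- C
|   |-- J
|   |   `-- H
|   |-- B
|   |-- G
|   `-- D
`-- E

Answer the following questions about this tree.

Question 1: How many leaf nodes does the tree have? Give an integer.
Answer: 6

Derivation:
Leaves (nodes with no children): B, C, D, E, G, H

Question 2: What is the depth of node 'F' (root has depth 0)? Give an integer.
Path from root to F: A -> F
Depth = number of edges = 1

Answer: 1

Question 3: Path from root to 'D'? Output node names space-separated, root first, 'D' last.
Walk down from root: A -> F -> D

Answer: A F D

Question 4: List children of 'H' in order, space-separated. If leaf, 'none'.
Node H's children (from adjacency): (leaf)

Answer: none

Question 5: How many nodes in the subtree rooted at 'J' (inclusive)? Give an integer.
Subtree rooted at J contains: H, J
Count = 2

Answer: 2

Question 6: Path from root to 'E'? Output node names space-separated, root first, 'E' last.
Answer: A E

Derivation:
Walk down from root: A -> E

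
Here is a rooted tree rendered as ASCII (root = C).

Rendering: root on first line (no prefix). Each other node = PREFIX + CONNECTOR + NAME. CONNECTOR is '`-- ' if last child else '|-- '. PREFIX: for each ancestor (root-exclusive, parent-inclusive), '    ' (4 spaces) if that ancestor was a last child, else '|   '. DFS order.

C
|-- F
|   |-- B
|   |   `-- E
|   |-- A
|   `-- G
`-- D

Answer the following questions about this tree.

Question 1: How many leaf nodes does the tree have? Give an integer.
Leaves (nodes with no children): A, D, E, G

Answer: 4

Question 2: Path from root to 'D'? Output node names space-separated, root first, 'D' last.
Walk down from root: C -> D

Answer: C D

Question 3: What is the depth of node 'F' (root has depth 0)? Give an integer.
Path from root to F: C -> F
Depth = number of edges = 1

Answer: 1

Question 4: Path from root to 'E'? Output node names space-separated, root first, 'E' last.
Walk down from root: C -> F -> B -> E

Answer: C F B E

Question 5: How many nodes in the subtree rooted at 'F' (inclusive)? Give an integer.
Answer: 5

Derivation:
Subtree rooted at F contains: A, B, E, F, G
Count = 5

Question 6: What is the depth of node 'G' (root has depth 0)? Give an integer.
Answer: 2

Derivation:
Path from root to G: C -> F -> G
Depth = number of edges = 2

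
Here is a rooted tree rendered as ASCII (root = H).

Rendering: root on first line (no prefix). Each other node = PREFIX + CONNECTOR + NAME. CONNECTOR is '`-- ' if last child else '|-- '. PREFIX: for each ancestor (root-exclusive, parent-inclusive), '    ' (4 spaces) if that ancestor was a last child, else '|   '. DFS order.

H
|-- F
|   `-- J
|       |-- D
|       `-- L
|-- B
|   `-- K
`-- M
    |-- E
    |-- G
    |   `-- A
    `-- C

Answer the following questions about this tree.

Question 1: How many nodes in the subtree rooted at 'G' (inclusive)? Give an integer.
Subtree rooted at G contains: A, G
Count = 2

Answer: 2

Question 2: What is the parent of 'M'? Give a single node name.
Scan adjacency: M appears as child of H

Answer: H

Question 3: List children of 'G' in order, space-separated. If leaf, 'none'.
Answer: A

Derivation:
Node G's children (from adjacency): A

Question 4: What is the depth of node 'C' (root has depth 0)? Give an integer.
Path from root to C: H -> M -> C
Depth = number of edges = 2

Answer: 2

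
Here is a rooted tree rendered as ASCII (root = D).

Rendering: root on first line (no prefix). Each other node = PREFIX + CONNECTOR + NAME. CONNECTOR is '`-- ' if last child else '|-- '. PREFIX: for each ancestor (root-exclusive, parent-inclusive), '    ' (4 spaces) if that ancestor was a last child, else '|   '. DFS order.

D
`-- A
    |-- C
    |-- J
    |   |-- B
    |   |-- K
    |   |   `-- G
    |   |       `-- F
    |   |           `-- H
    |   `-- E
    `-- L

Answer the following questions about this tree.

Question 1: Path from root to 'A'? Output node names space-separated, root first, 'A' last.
Walk down from root: D -> A

Answer: D A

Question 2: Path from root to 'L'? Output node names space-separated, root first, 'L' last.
Walk down from root: D -> A -> L

Answer: D A L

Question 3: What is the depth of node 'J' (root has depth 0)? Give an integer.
Path from root to J: D -> A -> J
Depth = number of edges = 2

Answer: 2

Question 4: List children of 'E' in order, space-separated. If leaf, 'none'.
Node E's children (from adjacency): (leaf)

Answer: none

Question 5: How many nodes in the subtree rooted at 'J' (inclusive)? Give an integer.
Subtree rooted at J contains: B, E, F, G, H, J, K
Count = 7

Answer: 7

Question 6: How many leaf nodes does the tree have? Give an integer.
Answer: 5

Derivation:
Leaves (nodes with no children): B, C, E, H, L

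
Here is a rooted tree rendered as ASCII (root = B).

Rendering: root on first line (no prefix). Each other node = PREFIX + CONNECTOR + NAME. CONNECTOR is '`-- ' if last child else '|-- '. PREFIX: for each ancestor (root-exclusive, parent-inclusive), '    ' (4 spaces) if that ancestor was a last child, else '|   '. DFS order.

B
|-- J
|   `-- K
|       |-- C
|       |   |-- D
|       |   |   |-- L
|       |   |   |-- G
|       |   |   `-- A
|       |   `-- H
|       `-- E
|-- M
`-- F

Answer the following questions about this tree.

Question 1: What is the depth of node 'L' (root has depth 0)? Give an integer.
Path from root to L: B -> J -> K -> C -> D -> L
Depth = number of edges = 5

Answer: 5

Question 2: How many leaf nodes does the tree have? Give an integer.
Leaves (nodes with no children): A, E, F, G, H, L, M

Answer: 7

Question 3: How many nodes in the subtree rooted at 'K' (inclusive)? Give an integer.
Answer: 8

Derivation:
Subtree rooted at K contains: A, C, D, E, G, H, K, L
Count = 8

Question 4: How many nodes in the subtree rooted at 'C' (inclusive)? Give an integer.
Subtree rooted at C contains: A, C, D, G, H, L
Count = 6

Answer: 6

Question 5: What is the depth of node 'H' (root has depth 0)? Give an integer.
Answer: 4

Derivation:
Path from root to H: B -> J -> K -> C -> H
Depth = number of edges = 4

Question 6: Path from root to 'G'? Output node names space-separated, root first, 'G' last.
Answer: B J K C D G

Derivation:
Walk down from root: B -> J -> K -> C -> D -> G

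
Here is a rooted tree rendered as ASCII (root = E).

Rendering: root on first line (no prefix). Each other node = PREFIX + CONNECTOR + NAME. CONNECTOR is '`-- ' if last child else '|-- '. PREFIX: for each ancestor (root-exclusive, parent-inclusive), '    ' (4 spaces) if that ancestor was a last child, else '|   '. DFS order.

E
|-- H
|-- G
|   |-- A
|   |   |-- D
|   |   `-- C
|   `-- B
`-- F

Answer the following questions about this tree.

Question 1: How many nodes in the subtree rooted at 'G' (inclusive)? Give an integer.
Subtree rooted at G contains: A, B, C, D, G
Count = 5

Answer: 5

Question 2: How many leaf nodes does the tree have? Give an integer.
Answer: 5

Derivation:
Leaves (nodes with no children): B, C, D, F, H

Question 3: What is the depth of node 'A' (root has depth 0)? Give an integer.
Path from root to A: E -> G -> A
Depth = number of edges = 2

Answer: 2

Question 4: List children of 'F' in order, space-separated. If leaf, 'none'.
Answer: none

Derivation:
Node F's children (from adjacency): (leaf)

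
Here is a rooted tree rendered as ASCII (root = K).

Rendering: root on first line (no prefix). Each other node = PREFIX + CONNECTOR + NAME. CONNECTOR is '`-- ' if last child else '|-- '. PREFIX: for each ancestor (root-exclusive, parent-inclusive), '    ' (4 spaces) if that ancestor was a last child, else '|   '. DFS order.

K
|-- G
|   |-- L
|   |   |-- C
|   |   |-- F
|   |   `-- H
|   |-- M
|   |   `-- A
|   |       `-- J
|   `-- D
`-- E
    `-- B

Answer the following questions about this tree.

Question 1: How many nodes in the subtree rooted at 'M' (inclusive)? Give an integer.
Answer: 3

Derivation:
Subtree rooted at M contains: A, J, M
Count = 3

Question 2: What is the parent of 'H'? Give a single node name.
Scan adjacency: H appears as child of L

Answer: L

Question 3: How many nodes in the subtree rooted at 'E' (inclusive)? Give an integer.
Subtree rooted at E contains: B, E
Count = 2

Answer: 2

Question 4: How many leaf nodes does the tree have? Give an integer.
Leaves (nodes with no children): B, C, D, F, H, J

Answer: 6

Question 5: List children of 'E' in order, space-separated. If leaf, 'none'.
Node E's children (from adjacency): B

Answer: B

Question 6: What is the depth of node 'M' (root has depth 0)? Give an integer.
Answer: 2

Derivation:
Path from root to M: K -> G -> M
Depth = number of edges = 2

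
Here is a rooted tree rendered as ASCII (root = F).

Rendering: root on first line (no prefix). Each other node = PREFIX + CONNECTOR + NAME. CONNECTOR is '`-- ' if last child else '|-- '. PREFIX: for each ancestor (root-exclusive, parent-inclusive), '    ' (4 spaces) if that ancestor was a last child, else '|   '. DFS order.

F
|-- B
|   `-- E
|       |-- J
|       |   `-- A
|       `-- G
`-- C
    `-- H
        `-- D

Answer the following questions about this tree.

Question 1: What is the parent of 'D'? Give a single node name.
Answer: H

Derivation:
Scan adjacency: D appears as child of H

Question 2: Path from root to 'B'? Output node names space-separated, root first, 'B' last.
Walk down from root: F -> B

Answer: F B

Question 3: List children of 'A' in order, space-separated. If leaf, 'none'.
Node A's children (from adjacency): (leaf)

Answer: none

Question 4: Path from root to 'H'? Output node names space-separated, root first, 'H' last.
Answer: F C H

Derivation:
Walk down from root: F -> C -> H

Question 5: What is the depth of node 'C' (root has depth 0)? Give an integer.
Answer: 1

Derivation:
Path from root to C: F -> C
Depth = number of edges = 1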